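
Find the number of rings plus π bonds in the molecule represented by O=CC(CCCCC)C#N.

Molecular formula from the SMILES: C8H13NO.
DoU = (2C + 2 + N − H − X)/2 = (2·8 + 2 + 1 − 13 − 0)/2 = 6/2 = 3.
(Structurally: 0 ring(s) + 3 π bond(s) = 3.)

3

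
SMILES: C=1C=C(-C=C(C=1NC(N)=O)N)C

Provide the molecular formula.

C8H11N3O

Heavy atoms from the SMILES: 8 C, 3 N, 1 O.
Implicit hydrogens by atom environment:
  3 × C (aromatic): 1 H each → 3
  3 × C (aromatic): no H
  2 × N: 2 H each → 4
  1 × C: 3 H
  1 × C: no H
  1 × N: 1 H
  1 × O: no H
  Total hydrogens = 11.
Molecular formula: C8H11N3O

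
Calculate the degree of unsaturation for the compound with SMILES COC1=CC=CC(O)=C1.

4

Molecular formula from the SMILES: C7H8O2.
DoU = (2C + 2 + N − H − X)/2 = (2·7 + 2 + 0 − 8 − 0)/2 = 8/2 = 4.
(Structurally: 1 ring(s) + 3 π bond(s) = 4.)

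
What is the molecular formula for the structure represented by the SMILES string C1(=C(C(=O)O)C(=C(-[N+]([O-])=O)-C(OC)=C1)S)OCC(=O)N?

C10H10N2O7S

Heavy atoms from the SMILES: 10 C, 2 N, 7 O, 1 S.
Implicit hydrogens by atom environment:
  5 × C (aromatic): no H
  5 × O: no H
  2 × C: no H
  1 × C: 3 H
  1 × C: 2 H
  1 × C (aromatic): 1 H
  1 × N: 2 H
  1 × N (charge +1): no H
  1 × O: 1 H
  1 × O (charge -1): no H
  1 × S: 1 H
  Total hydrogens = 10.
Molecular formula: C10H10N2O7S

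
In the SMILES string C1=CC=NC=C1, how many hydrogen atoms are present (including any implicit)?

Hydrogens are implicit in SMILES; fill each atom to its normal valence:
  5 × C (aromatic): 1 H each → 5
  1 × N (aromatic): no H
  Total hydrogens = 5.

5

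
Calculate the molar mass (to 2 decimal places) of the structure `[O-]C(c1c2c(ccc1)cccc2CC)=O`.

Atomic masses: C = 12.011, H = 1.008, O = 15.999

199.23

Molecular formula: C13H11O2-.
M = 13×12.011 + 11×1.008 + 2×15.999 = 199.23 g/mol.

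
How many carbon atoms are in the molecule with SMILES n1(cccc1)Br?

The symbol for carbon appears 4 times in the SMILES. Lowercase c denotes aromatic carbon and counts toward C.

4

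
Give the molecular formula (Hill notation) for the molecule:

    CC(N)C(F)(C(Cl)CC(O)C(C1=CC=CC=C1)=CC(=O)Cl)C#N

Heavy atoms from the SMILES: 16 C, 2 Cl, 1 F, 2 N, 2 O.
Implicit hydrogens by atom environment:
  5 × C (aromatic): 1 H each → 5
  4 × C: 1 H each → 4
  4 × C: no H
  2 × Cl: no H
  1 × C: 3 H
  1 × C: 2 H
  1 × C (aromatic): no H
  1 × F: no H
  1 × N: 2 H
  1 × N: no H
  1 × O: 1 H
  1 × O: no H
  Total hydrogens = 17.
Molecular formula: C16H17Cl2FN2O2

C16H17Cl2FN2O2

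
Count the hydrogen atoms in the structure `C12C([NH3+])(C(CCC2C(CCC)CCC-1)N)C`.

Hydrogens are implicit in SMILES; fill each atom to its normal valence:
  7 × C: 2 H each → 14
  4 × C: 1 H each → 4
  2 × C: 3 H each → 6
  1 × C: no H
  1 × N (charge +1): 3 H
  1 × N: 2 H
  Total hydrogens = 29.

29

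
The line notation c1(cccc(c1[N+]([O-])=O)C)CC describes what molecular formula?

Heavy atoms from the SMILES: 9 C, 1 N, 2 O.
Implicit hydrogens by atom environment:
  3 × C (aromatic): 1 H each → 3
  3 × C (aromatic): no H
  2 × C: 3 H each → 6
  1 × C: 2 H
  1 × N (charge +1): no H
  1 × O: no H
  1 × O (charge -1): no H
  Total hydrogens = 11.
Molecular formula: C9H11NO2

C9H11NO2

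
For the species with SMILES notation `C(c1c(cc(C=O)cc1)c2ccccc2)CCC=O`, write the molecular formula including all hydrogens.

Heavy atoms from the SMILES: 17 C, 2 O.
Implicit hydrogens by atom environment:
  8 × C (aromatic): 1 H each → 8
  4 × C (aromatic): no H
  3 × C: 2 H each → 6
  2 × C: 1 H each → 2
  2 × O: no H
  Total hydrogens = 16.
Molecular formula: C17H16O2

C17H16O2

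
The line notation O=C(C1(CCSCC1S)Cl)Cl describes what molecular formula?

Heavy atoms from the SMILES: 6 C, 2 Cl, 1 O, 2 S.
Implicit hydrogens by atom environment:
  3 × C: 2 H each → 6
  2 × C: no H
  2 × Cl: no H
  1 × C: 1 H
  1 × O: no H
  1 × S: 1 H
  1 × S: no H
  Total hydrogens = 8.
Molecular formula: C6H8Cl2OS2

C6H8Cl2OS2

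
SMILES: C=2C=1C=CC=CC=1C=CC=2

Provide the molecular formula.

C10H8

Heavy atoms from the SMILES: 10 C.
Implicit hydrogens by atom environment:
  8 × C (aromatic): 1 H each → 8
  2 × C (aromatic): no H
  Total hydrogens = 8.
Molecular formula: C10H8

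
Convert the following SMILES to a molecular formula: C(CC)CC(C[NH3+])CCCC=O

Heavy atoms from the SMILES: 10 C, 1 N, 1 O.
Implicit hydrogens by atom environment:
  7 × C: 2 H each → 14
  2 × C: 1 H each → 2
  1 × C: 3 H
  1 × N (charge +1): 3 H
  1 × O: no H
  Total hydrogens = 22.
Net charge +1.
Molecular formula: C10H22NO+

C10H22NO+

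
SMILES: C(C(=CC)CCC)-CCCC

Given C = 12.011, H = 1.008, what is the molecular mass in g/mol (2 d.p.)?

154.30

Molecular formula: C11H22.
M = 11×12.011 + 22×1.008 = 154.30 g/mol.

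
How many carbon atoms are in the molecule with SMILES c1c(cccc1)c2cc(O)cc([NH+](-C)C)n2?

13

The symbol for carbon appears 13 times in the SMILES. Lowercase c denotes aromatic carbon and counts toward C.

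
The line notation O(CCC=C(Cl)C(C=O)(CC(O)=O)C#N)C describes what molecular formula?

C10H12ClNO4

Heavy atoms from the SMILES: 10 C, 1 Cl, 1 N, 4 O.
Implicit hydrogens by atom environment:
  4 × C: no H
  3 × C: 2 H each → 6
  3 × O: no H
  2 × C: 1 H each → 2
  1 × C: 3 H
  1 × Cl: no H
  1 × N: no H
  1 × O: 1 H
  Total hydrogens = 12.
Molecular formula: C10H12ClNO4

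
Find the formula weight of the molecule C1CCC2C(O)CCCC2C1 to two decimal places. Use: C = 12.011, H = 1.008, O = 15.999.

Molecular formula: C10H18O.
M = 10×12.011 + 18×1.008 + 1×15.999 = 154.25 g/mol.

154.25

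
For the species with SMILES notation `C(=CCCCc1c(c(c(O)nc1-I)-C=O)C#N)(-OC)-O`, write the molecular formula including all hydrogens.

C13H13IN2O4

Heavy atoms from the SMILES: 13 C, 1 I, 2 N, 4 O.
Implicit hydrogens by atom environment:
  5 × C (aromatic): no H
  3 × C: 2 H each → 6
  2 × C: 1 H each → 2
  2 × C: no H
  2 × O: 1 H each → 2
  2 × O: no H
  1 × C: 3 H
  1 × I: no H
  1 × N (aromatic): no H
  1 × N: no H
  Total hydrogens = 13.
Molecular formula: C13H13IN2O4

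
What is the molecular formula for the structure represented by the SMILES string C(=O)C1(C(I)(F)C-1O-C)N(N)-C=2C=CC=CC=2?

C11H12FIN2O2

Heavy atoms from the SMILES: 11 C, 1 F, 1 I, 2 N, 2 O.
Implicit hydrogens by atom environment:
  5 × C (aromatic): 1 H each → 5
  2 × C: 1 H each → 2
  2 × C: no H
  2 × O: no H
  1 × C: 3 H
  1 × C (aromatic): no H
  1 × F: no H
  1 × I: no H
  1 × N: 2 H
  1 × N: no H
  Total hydrogens = 12.
Molecular formula: C11H12FIN2O2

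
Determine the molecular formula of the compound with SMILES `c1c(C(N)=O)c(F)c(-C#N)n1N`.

Heavy atoms from the SMILES: 6 C, 1 F, 4 N, 1 O.
Implicit hydrogens by atom environment:
  3 × C (aromatic): no H
  2 × C: no H
  2 × N: 2 H each → 4
  1 × C (aromatic): 1 H
  1 × F: no H
  1 × N (aromatic): no H
  1 × N: no H
  1 × O: no H
  Total hydrogens = 5.
Molecular formula: C6H5FN4O

C6H5FN4O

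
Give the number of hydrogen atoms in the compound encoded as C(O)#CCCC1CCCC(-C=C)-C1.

18

Hydrogens are implicit in SMILES; fill each atom to its normal valence:
  7 × C: 2 H each → 14
  3 × C: 1 H each → 3
  2 × C: no H
  1 × O: 1 H
  Total hydrogens = 18.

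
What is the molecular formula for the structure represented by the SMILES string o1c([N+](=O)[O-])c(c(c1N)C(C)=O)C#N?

C7H5N3O4

Heavy atoms from the SMILES: 7 C, 3 N, 4 O.
Implicit hydrogens by atom environment:
  4 × C (aromatic): no H
  2 × C: no H
  2 × O: no H
  1 × C: 3 H
  1 × N: 2 H
  1 × N: no H
  1 × N (charge +1): no H
  1 × O (aromatic): no H
  1 × O (charge -1): no H
  Total hydrogens = 5.
Molecular formula: C7H5N3O4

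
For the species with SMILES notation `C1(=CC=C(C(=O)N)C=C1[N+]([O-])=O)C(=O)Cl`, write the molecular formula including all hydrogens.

C8H5ClN2O4

Heavy atoms from the SMILES: 8 C, 1 Cl, 2 N, 4 O.
Implicit hydrogens by atom environment:
  3 × C (aromatic): 1 H each → 3
  3 × C (aromatic): no H
  3 × O: no H
  2 × C: no H
  1 × Cl: no H
  1 × N: 2 H
  1 × N (charge +1): no H
  1 × O (charge -1): no H
  Total hydrogens = 5.
Molecular formula: C8H5ClN2O4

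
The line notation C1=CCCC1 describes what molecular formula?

Heavy atoms from the SMILES: 5 C.
Implicit hydrogens by atom environment:
  3 × C: 2 H each → 6
  2 × C: 1 H each → 2
  Total hydrogens = 8.
Molecular formula: C5H8

C5H8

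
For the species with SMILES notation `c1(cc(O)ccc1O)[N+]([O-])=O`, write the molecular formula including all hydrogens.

C6H5NO4

Heavy atoms from the SMILES: 6 C, 1 N, 4 O.
Implicit hydrogens by atom environment:
  3 × C (aromatic): 1 H each → 3
  3 × C (aromatic): no H
  2 × O: 1 H each → 2
  1 × N (charge +1): no H
  1 × O: no H
  1 × O (charge -1): no H
  Total hydrogens = 5.
Molecular formula: C6H5NO4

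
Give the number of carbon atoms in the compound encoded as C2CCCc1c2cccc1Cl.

The symbol for carbon appears 10 times in the SMILES. Lowercase c denotes aromatic carbon and counts toward C.

10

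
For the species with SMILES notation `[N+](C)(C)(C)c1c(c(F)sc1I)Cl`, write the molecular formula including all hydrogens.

Heavy atoms from the SMILES: 7 C, 1 Cl, 1 F, 1 I, 1 N, 1 S.
Implicit hydrogens by atom environment:
  4 × C (aromatic): no H
  3 × C: 3 H each → 9
  1 × Cl: no H
  1 × F: no H
  1 × I: no H
  1 × N (charge +1): no H
  1 × S (aromatic): no H
  Total hydrogens = 9.
Net charge +1.
Molecular formula: C7H9ClFINS+

C7H9ClFINS+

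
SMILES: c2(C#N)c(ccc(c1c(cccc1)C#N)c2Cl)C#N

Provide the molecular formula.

C15H6ClN3

Heavy atoms from the SMILES: 15 C, 1 Cl, 3 N.
Implicit hydrogens by atom environment:
  6 × C (aromatic): 1 H each → 6
  6 × C (aromatic): no H
  3 × C: no H
  3 × N: no H
  1 × Cl: no H
  Total hydrogens = 6.
Molecular formula: C15H6ClN3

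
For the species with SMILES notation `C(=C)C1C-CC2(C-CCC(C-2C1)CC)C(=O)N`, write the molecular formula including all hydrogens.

Heavy atoms from the SMILES: 15 C, 1 N, 1 O.
Implicit hydrogens by atom environment:
  8 × C: 2 H each → 16
  4 × C: 1 H each → 4
  2 × C: no H
  1 × C: 3 H
  1 × N: 2 H
  1 × O: no H
  Total hydrogens = 25.
Molecular formula: C15H25NO

C15H25NO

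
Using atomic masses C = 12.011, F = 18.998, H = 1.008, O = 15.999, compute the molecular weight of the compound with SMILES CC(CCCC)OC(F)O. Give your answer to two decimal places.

150.19

Molecular formula: C7H15FO2.
M = 7×12.011 + 1×18.998 + 15×1.008 + 2×15.999 = 150.19 g/mol.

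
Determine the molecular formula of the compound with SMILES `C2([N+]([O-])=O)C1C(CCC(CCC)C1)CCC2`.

C13H23NO2

Heavy atoms from the SMILES: 13 C, 1 N, 2 O.
Implicit hydrogens by atom environment:
  8 × C: 2 H each → 16
  4 × C: 1 H each → 4
  1 × C: 3 H
  1 × N (charge +1): no H
  1 × O: no H
  1 × O (charge -1): no H
  Total hydrogens = 23.
Molecular formula: C13H23NO2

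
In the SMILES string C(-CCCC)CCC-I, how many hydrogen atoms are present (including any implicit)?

17

Hydrogens are implicit in SMILES; fill each atom to its normal valence:
  7 × C: 2 H each → 14
  1 × C: 3 H
  1 × I: no H
  Total hydrogens = 17.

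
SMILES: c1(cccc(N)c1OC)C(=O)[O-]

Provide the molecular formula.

C8H8NO3-

Heavy atoms from the SMILES: 8 C, 1 N, 3 O.
Implicit hydrogens by atom environment:
  3 × C (aromatic): 1 H each → 3
  3 × C (aromatic): no H
  2 × O: no H
  1 × C: 3 H
  1 × C: no H
  1 × N: 2 H
  1 × O (charge -1): no H
  Total hydrogens = 8.
Net charge -1.
Molecular formula: C8H8NO3-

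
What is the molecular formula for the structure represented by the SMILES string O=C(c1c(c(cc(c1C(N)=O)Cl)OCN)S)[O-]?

C9H8ClN2O4S-

Heavy atoms from the SMILES: 9 C, 1 Cl, 2 N, 4 O, 1 S.
Implicit hydrogens by atom environment:
  5 × C (aromatic): no H
  3 × O: no H
  2 × C: no H
  2 × N: 2 H each → 4
  1 × C: 2 H
  1 × C (aromatic): 1 H
  1 × Cl: no H
  1 × O (charge -1): no H
  1 × S: 1 H
  Total hydrogens = 8.
Net charge -1.
Molecular formula: C9H8ClN2O4S-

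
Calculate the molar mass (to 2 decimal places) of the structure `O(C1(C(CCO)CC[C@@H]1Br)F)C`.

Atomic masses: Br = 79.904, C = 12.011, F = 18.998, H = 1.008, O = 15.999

241.10

Molecular formula: C8H14BrFO2.
M = 1×79.904 + 8×12.011 + 1×18.998 + 14×1.008 + 2×15.999 = 241.10 g/mol.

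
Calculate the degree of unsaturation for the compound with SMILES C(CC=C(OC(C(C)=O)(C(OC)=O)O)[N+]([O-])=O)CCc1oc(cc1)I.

7

Molecular formula from the SMILES: C15H18INO8.
DoU = (2C + 2 + N − H − X)/2 = (2·15 + 2 + 1 − 18 − 1)/2 = 14/2 = 7.
(Structurally: 1 ring(s) + 6 π bond(s) = 7.)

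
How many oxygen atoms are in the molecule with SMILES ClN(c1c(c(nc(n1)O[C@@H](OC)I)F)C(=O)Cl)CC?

3

The symbol for oxygen appears 3 times in the SMILES.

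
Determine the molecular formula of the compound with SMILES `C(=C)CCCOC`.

C6H12O

Heavy atoms from the SMILES: 6 C, 1 O.
Implicit hydrogens by atom environment:
  4 × C: 2 H each → 8
  1 × C: 3 H
  1 × C: 1 H
  1 × O: no H
  Total hydrogens = 12.
Molecular formula: C6H12O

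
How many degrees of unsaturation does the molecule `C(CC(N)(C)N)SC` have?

0

Molecular formula from the SMILES: C5H14N2S.
DoU = (2C + 2 + N − H − X)/2 = (2·5 + 2 + 2 − 14 − 0)/2 = 0/2 = 0.
(Structurally: 0 ring(s) + 0 π bond(s) = 0.)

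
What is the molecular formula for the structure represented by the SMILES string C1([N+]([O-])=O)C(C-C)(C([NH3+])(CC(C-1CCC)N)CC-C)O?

Heavy atoms from the SMILES: 14 C, 3 N, 3 O.
Implicit hydrogens by atom environment:
  6 × C: 2 H each → 12
  3 × C: 3 H each → 9
  3 × C: 1 H each → 3
  2 × C: no H
  1 × N (charge +1): 3 H
  1 × N: 2 H
  1 × N (charge +1): no H
  1 × O: 1 H
  1 × O: no H
  1 × O (charge -1): no H
  Total hydrogens = 30.
Net charge +1.
Molecular formula: C14H30N3O3+

C14H30N3O3+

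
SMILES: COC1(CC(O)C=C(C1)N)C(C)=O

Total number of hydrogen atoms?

15

Hydrogens are implicit in SMILES; fill each atom to its normal valence:
  3 × C: no H
  2 × C: 3 H each → 6
  2 × C: 2 H each → 4
  2 × C: 1 H each → 2
  2 × O: no H
  1 × N: 2 H
  1 × O: 1 H
  Total hydrogens = 15.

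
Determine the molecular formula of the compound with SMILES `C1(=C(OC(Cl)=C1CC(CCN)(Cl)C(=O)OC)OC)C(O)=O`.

C12H15Cl2NO6

Heavy atoms from the SMILES: 12 C, 2 Cl, 1 N, 6 O.
Implicit hydrogens by atom environment:
  4 × C (aromatic): no H
  4 × O: no H
  3 × C: 2 H each → 6
  3 × C: no H
  2 × C: 3 H each → 6
  2 × Cl: no H
  1 × N: 2 H
  1 × O: 1 H
  1 × O (aromatic): no H
  Total hydrogens = 15.
Molecular formula: C12H15Cl2NO6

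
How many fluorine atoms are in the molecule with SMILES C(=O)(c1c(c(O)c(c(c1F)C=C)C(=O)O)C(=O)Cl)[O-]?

1

The symbol for fluorine appears 1 time in the SMILES.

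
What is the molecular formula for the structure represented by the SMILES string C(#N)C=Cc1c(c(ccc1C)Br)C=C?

Heavy atoms from the SMILES: 1 Br, 12 C, 1 N.
Implicit hydrogens by atom environment:
  4 × C (aromatic): no H
  3 × C: 1 H each → 3
  2 × C (aromatic): 1 H each → 2
  1 × Br: no H
  1 × C: 3 H
  1 × C: 2 H
  1 × C: no H
  1 × N: no H
  Total hydrogens = 10.
Molecular formula: C12H10BrN

C12H10BrN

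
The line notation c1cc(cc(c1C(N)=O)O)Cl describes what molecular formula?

C7H6ClNO2

Heavy atoms from the SMILES: 7 C, 1 Cl, 1 N, 2 O.
Implicit hydrogens by atom environment:
  3 × C (aromatic): 1 H each → 3
  3 × C (aromatic): no H
  1 × C: no H
  1 × Cl: no H
  1 × N: 2 H
  1 × O: 1 H
  1 × O: no H
  Total hydrogens = 6.
Molecular formula: C7H6ClNO2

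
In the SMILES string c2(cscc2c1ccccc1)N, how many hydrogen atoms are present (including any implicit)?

Hydrogens are implicit in SMILES; fill each atom to its normal valence:
  7 × C (aromatic): 1 H each → 7
  3 × C (aromatic): no H
  1 × N: 2 H
  1 × S (aromatic): no H
  Total hydrogens = 9.

9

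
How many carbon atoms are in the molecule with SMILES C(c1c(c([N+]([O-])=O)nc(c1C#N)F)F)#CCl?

The symbol for carbon appears 8 times in the SMILES. Lowercase c denotes aromatic carbon and counts toward C.

8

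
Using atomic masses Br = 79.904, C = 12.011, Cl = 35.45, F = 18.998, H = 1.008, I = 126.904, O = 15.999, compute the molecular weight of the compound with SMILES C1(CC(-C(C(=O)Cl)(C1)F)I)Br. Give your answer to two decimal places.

Molecular formula: C6H6BrClFIO.
M = 1×79.904 + 6×12.011 + 1×35.45 + 1×18.998 + 6×1.008 + 1×126.904 + 1×15.999 = 355.37 g/mol.

355.37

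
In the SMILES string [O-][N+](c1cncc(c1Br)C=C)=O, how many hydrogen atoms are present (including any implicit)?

Hydrogens are implicit in SMILES; fill each atom to its normal valence:
  3 × C (aromatic): no H
  2 × C (aromatic): 1 H each → 2
  1 × Br: no H
  1 × C: 2 H
  1 × C: 1 H
  1 × N (aromatic): no H
  1 × N (charge +1): no H
  1 × O: no H
  1 × O (charge -1): no H
  Total hydrogens = 5.

5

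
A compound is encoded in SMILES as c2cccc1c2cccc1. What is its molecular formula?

C10H8

Heavy atoms from the SMILES: 10 C.
Implicit hydrogens by atom environment:
  8 × C (aromatic): 1 H each → 8
  2 × C (aromatic): no H
  Total hydrogens = 8.
Molecular formula: C10H8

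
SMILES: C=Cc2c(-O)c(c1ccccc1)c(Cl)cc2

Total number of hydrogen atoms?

Hydrogens are implicit in SMILES; fill each atom to its normal valence:
  7 × C (aromatic): 1 H each → 7
  5 × C (aromatic): no H
  1 × C: 2 H
  1 × C: 1 H
  1 × Cl: no H
  1 × O: 1 H
  Total hydrogens = 11.

11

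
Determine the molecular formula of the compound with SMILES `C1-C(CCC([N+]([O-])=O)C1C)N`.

C7H14N2O2

Heavy atoms from the SMILES: 7 C, 2 N, 2 O.
Implicit hydrogens by atom environment:
  3 × C: 2 H each → 6
  3 × C: 1 H each → 3
  1 × C: 3 H
  1 × N: 2 H
  1 × N (charge +1): no H
  1 × O: no H
  1 × O (charge -1): no H
  Total hydrogens = 14.
Molecular formula: C7H14N2O2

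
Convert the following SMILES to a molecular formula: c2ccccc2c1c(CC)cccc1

C14H14

Heavy atoms from the SMILES: 14 C.
Implicit hydrogens by atom environment:
  9 × C (aromatic): 1 H each → 9
  3 × C (aromatic): no H
  1 × C: 3 H
  1 × C: 2 H
  Total hydrogens = 14.
Molecular formula: C14H14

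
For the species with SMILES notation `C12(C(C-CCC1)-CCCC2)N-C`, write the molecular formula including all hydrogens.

Heavy atoms from the SMILES: 11 C, 1 N.
Implicit hydrogens by atom environment:
  8 × C: 2 H each → 16
  1 × C: 3 H
  1 × C: 1 H
  1 × C: no H
  1 × N: 1 H
  Total hydrogens = 21.
Molecular formula: C11H21N

C11H21N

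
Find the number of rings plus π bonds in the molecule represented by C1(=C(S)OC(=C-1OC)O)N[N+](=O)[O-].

4

Molecular formula from the SMILES: C5H6N2O5S.
DoU = (2C + 2 + N − H − X)/2 = (2·5 + 2 + 2 − 6 − 0)/2 = 8/2 = 4.
(Structurally: 1 ring(s) + 3 π bond(s) = 4.)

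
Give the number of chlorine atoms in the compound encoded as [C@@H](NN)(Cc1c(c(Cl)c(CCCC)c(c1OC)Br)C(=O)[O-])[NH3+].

1

The symbol for chlorine appears 1 time in the SMILES.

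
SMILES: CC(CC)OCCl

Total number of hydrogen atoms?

Hydrogens are implicit in SMILES; fill each atom to its normal valence:
  2 × C: 3 H each → 6
  2 × C: 2 H each → 4
  1 × C: 1 H
  1 × Cl: no H
  1 × O: no H
  Total hydrogens = 11.

11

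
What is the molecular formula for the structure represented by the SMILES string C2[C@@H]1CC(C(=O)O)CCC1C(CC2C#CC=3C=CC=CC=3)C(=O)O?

C20H22O4

Heavy atoms from the SMILES: 20 C, 4 O.
Implicit hydrogens by atom environment:
  5 × C: 2 H each → 10
  5 × C: 1 H each → 5
  5 × C (aromatic): 1 H each → 5
  4 × C: no H
  2 × O: 1 H each → 2
  2 × O: no H
  1 × C (aromatic): no H
  Total hydrogens = 22.
Molecular formula: C20H22O4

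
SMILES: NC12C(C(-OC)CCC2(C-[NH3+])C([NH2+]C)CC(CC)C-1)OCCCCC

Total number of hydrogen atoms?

43

Hydrogens are implicit in SMILES; fill each atom to its normal valence:
  10 × C: 2 H each → 20
  4 × C: 3 H each → 12
  4 × C: 1 H each → 4
  2 × C: no H
  2 × O: no H
  1 × N (charge +1): 3 H
  1 × N (charge +1): 2 H
  1 × N: 2 H
  Total hydrogens = 43.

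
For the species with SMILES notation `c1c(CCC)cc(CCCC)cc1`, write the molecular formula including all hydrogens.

C13H20

Heavy atoms from the SMILES: 13 C.
Implicit hydrogens by atom environment:
  5 × C: 2 H each → 10
  4 × C (aromatic): 1 H each → 4
  2 × C: 3 H each → 6
  2 × C (aromatic): no H
  Total hydrogens = 20.
Molecular formula: C13H20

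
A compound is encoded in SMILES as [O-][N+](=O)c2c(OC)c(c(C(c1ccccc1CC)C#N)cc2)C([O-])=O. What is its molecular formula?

C18H15N2O5-

Heavy atoms from the SMILES: 18 C, 2 N, 5 O.
Implicit hydrogens by atom environment:
  6 × C (aromatic): 1 H each → 6
  6 × C (aromatic): no H
  3 × O: no H
  2 × C: 3 H each → 6
  2 × C: no H
  2 × O (charge -1): no H
  1 × C: 2 H
  1 × C: 1 H
  1 × N (charge +1): no H
  1 × N: no H
  Total hydrogens = 15.
Net charge -1.
Molecular formula: C18H15N2O5-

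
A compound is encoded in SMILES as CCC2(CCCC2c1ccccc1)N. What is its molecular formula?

C13H19N

Heavy atoms from the SMILES: 13 C, 1 N.
Implicit hydrogens by atom environment:
  5 × C (aromatic): 1 H each → 5
  4 × C: 2 H each → 8
  1 × C: 3 H
  1 × C: 1 H
  1 × C: no H
  1 × C (aromatic): no H
  1 × N: 2 H
  Total hydrogens = 19.
Molecular formula: C13H19N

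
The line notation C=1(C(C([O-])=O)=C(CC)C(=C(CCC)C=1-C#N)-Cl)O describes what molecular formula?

C13H13ClNO3-

Heavy atoms from the SMILES: 13 C, 1 Cl, 1 N, 3 O.
Implicit hydrogens by atom environment:
  6 × C (aromatic): no H
  3 × C: 2 H each → 6
  2 × C: 3 H each → 6
  2 × C: no H
  1 × Cl: no H
  1 × N: no H
  1 × O: 1 H
  1 × O: no H
  1 × O (charge -1): no H
  Total hydrogens = 13.
Net charge -1.
Molecular formula: C13H13ClNO3-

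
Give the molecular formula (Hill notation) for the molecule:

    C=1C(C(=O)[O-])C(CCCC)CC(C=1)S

Heavy atoms from the SMILES: 11 C, 2 O, 1 S.
Implicit hydrogens by atom environment:
  5 × C: 1 H each → 5
  4 × C: 2 H each → 8
  1 × C: 3 H
  1 × C: no H
  1 × O: no H
  1 × O (charge -1): no H
  1 × S: 1 H
  Total hydrogens = 17.
Net charge -1.
Molecular formula: C11H17O2S-

C11H17O2S-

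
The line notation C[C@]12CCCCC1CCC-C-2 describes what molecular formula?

Heavy atoms from the SMILES: 11 C.
Implicit hydrogens by atom environment:
  8 × C: 2 H each → 16
  1 × C: 3 H
  1 × C: 1 H
  1 × C: no H
  Total hydrogens = 20.
Molecular formula: C11H20

C11H20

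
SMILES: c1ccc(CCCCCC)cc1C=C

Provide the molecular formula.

Heavy atoms from the SMILES: 14 C.
Implicit hydrogens by atom environment:
  6 × C: 2 H each → 12
  4 × C (aromatic): 1 H each → 4
  2 × C (aromatic): no H
  1 × C: 3 H
  1 × C: 1 H
  Total hydrogens = 20.
Molecular formula: C14H20

C14H20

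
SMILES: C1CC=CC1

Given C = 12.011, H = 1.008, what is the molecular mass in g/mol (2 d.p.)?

Molecular formula: C5H8.
M = 5×12.011 + 8×1.008 = 68.12 g/mol.

68.12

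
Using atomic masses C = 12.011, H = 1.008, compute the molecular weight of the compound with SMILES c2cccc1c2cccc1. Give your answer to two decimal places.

128.17

Molecular formula: C10H8.
M = 10×12.011 + 8×1.008 = 128.17 g/mol.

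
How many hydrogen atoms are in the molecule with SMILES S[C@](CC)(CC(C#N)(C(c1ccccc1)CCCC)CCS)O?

29

Hydrogens are implicit in SMILES; fill each atom to its normal valence:
  7 × C: 2 H each → 14
  5 × C (aromatic): 1 H each → 5
  3 × C: no H
  2 × C: 3 H each → 6
  2 × S: 1 H each → 2
  1 × C: 1 H
  1 × C (aromatic): no H
  1 × N: no H
  1 × O: 1 H
  Total hydrogens = 29.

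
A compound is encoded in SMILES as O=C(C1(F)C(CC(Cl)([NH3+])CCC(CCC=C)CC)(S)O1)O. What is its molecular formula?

Heavy atoms from the SMILES: 14 C, 1 Cl, 1 F, 1 N, 3 O, 1 S.
Implicit hydrogens by atom environment:
  7 × C: 2 H each → 14
  4 × C: no H
  2 × C: 1 H each → 2
  2 × O: no H
  1 × C: 3 H
  1 × Cl: no H
  1 × F: no H
  1 × N (charge +1): 3 H
  1 × O: 1 H
  1 × S: 1 H
  Total hydrogens = 24.
Net charge +1.
Molecular formula: C14H24ClFNO3S+

C14H24ClFNO3S+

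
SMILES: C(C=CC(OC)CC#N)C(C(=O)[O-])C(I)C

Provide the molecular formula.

C11H15INO3-

Heavy atoms from the SMILES: 11 C, 1 I, 1 N, 3 O.
Implicit hydrogens by atom environment:
  5 × C: 1 H each → 5
  2 × C: 3 H each → 6
  2 × C: 2 H each → 4
  2 × C: no H
  2 × O: no H
  1 × I: no H
  1 × N: no H
  1 × O (charge -1): no H
  Total hydrogens = 15.
Net charge -1.
Molecular formula: C11H15INO3-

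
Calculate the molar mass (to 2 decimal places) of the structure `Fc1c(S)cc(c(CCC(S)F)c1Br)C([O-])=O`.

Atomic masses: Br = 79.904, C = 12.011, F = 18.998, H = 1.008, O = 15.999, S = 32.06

342.19

Molecular formula: C10H8BrF2O2S2-.
M = 1×79.904 + 10×12.011 + 2×18.998 + 8×1.008 + 2×15.999 + 2×32.06 = 342.19 g/mol.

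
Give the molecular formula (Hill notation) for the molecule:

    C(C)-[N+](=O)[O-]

C2H5NO2

Heavy atoms from the SMILES: 2 C, 1 N, 2 O.
Implicit hydrogens by atom environment:
  1 × C: 3 H
  1 × C: 2 H
  1 × N (charge +1): no H
  1 × O: no H
  1 × O (charge -1): no H
  Total hydrogens = 5.
Molecular formula: C2H5NO2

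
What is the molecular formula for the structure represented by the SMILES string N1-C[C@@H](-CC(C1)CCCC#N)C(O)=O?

Heavy atoms from the SMILES: 10 C, 2 N, 2 O.
Implicit hydrogens by atom environment:
  6 × C: 2 H each → 12
  2 × C: 1 H each → 2
  2 × C: no H
  1 × N: 1 H
  1 × N: no H
  1 × O: 1 H
  1 × O: no H
  Total hydrogens = 16.
Molecular formula: C10H16N2O2

C10H16N2O2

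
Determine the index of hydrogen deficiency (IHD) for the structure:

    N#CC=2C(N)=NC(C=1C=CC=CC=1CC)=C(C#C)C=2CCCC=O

Molecular formula from the SMILES: C20H19N3O.
DoU = (2C + 2 + N − H − X)/2 = (2·20 + 2 + 3 − 19 − 0)/2 = 26/2 = 13.
(Structurally: 2 ring(s) + 11 π bond(s) = 13.)

13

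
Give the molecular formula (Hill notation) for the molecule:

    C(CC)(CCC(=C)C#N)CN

C9H16N2

Heavy atoms from the SMILES: 9 C, 2 N.
Implicit hydrogens by atom environment:
  5 × C: 2 H each → 10
  2 × C: no H
  1 × C: 3 H
  1 × C: 1 H
  1 × N: 2 H
  1 × N: no H
  Total hydrogens = 16.
Molecular formula: C9H16N2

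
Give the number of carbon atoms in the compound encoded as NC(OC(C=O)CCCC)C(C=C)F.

10

The symbol for carbon appears 10 times in the SMILES.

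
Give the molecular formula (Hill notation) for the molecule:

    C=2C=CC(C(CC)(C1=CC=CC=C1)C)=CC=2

C16H18

Heavy atoms from the SMILES: 16 C.
Implicit hydrogens by atom environment:
  10 × C (aromatic): 1 H each → 10
  2 × C: 3 H each → 6
  2 × C (aromatic): no H
  1 × C: 2 H
  1 × C: no H
  Total hydrogens = 18.
Molecular formula: C16H18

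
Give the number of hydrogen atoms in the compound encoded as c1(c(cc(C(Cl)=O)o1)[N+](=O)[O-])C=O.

2

Hydrogens are implicit in SMILES; fill each atom to its normal valence:
  3 × C (aromatic): no H
  3 × O: no H
  1 × C (aromatic): 1 H
  1 × C: 1 H
  1 × C: no H
  1 × Cl: no H
  1 × N (charge +1): no H
  1 × O (aromatic): no H
  1 × O (charge -1): no H
  Total hydrogens = 2.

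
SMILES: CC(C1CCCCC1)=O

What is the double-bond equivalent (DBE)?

2

Molecular formula from the SMILES: C8H14O.
DoU = (2C + 2 + N − H − X)/2 = (2·8 + 2 + 0 − 14 − 0)/2 = 4/2 = 2.
(Structurally: 1 ring(s) + 1 π bond(s) = 2.)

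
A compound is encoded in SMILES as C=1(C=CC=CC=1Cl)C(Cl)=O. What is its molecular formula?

Heavy atoms from the SMILES: 7 C, 2 Cl, 1 O.
Implicit hydrogens by atom environment:
  4 × C (aromatic): 1 H each → 4
  2 × C (aromatic): no H
  2 × Cl: no H
  1 × C: no H
  1 × O: no H
  Total hydrogens = 4.
Molecular formula: C7H4Cl2O

C7H4Cl2O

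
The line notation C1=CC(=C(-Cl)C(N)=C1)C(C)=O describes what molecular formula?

Heavy atoms from the SMILES: 8 C, 1 Cl, 1 N, 1 O.
Implicit hydrogens by atom environment:
  3 × C (aromatic): 1 H each → 3
  3 × C (aromatic): no H
  1 × C: 3 H
  1 × C: no H
  1 × Cl: no H
  1 × N: 2 H
  1 × O: no H
  Total hydrogens = 8.
Molecular formula: C8H8ClNO

C8H8ClNO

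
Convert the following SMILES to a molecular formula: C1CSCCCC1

C6H12S

Heavy atoms from the SMILES: 6 C, 1 S.
Implicit hydrogens by atom environment:
  6 × C: 2 H each → 12
  1 × S: no H
  Total hydrogens = 12.
Molecular formula: C6H12S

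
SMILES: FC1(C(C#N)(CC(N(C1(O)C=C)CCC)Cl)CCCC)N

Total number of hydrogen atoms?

25

Hydrogens are implicit in SMILES; fill each atom to its normal valence:
  7 × C: 2 H each → 14
  4 × C: no H
  2 × C: 3 H each → 6
  2 × C: 1 H each → 2
  2 × N: no H
  1 × Cl: no H
  1 × F: no H
  1 × N: 2 H
  1 × O: 1 H
  Total hydrogens = 25.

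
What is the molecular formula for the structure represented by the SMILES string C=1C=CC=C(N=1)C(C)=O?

C7H7NO

Heavy atoms from the SMILES: 7 C, 1 N, 1 O.
Implicit hydrogens by atom environment:
  4 × C (aromatic): 1 H each → 4
  1 × C: 3 H
  1 × C (aromatic): no H
  1 × C: no H
  1 × N (aromatic): no H
  1 × O: no H
  Total hydrogens = 7.
Molecular formula: C7H7NO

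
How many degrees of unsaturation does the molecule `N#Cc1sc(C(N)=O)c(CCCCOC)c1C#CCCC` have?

Molecular formula from the SMILES: C16H20N2O2S.
DoU = (2C + 2 + N − H − X)/2 = (2·16 + 2 + 2 − 20 − 0)/2 = 16/2 = 8.
(Structurally: 1 ring(s) + 7 π bond(s) = 8.)

8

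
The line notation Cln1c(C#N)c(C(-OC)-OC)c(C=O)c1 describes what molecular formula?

Heavy atoms from the SMILES: 9 C, 1 Cl, 2 N, 3 O.
Implicit hydrogens by atom environment:
  3 × C (aromatic): no H
  3 × O: no H
  2 × C: 3 H each → 6
  2 × C: 1 H each → 2
  1 × C (aromatic): 1 H
  1 × C: no H
  1 × Cl: no H
  1 × N (aromatic): no H
  1 × N: no H
  Total hydrogens = 9.
Molecular formula: C9H9ClN2O3

C9H9ClN2O3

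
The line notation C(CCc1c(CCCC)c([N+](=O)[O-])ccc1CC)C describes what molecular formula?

C16H25NO2

Heavy atoms from the SMILES: 16 C, 1 N, 2 O.
Implicit hydrogens by atom environment:
  7 × C: 2 H each → 14
  4 × C (aromatic): no H
  3 × C: 3 H each → 9
  2 × C (aromatic): 1 H each → 2
  1 × N (charge +1): no H
  1 × O: no H
  1 × O (charge -1): no H
  Total hydrogens = 25.
Molecular formula: C16H25NO2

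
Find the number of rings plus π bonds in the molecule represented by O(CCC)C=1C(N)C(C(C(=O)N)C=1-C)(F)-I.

3

Molecular formula from the SMILES: C10H16FIN2O2.
DoU = (2C + 2 + N − H − X)/2 = (2·10 + 2 + 2 − 16 − 2)/2 = 6/2 = 3.
(Structurally: 1 ring(s) + 2 π bond(s) = 3.)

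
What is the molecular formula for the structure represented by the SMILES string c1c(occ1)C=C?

C6H6O

Heavy atoms from the SMILES: 6 C, 1 O.
Implicit hydrogens by atom environment:
  3 × C (aromatic): 1 H each → 3
  1 × C: 2 H
  1 × C: 1 H
  1 × C (aromatic): no H
  1 × O (aromatic): no H
  Total hydrogens = 6.
Molecular formula: C6H6O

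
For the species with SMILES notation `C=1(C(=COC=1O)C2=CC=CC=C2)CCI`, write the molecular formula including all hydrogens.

C12H11IO2

Heavy atoms from the SMILES: 12 C, 1 I, 2 O.
Implicit hydrogens by atom environment:
  6 × C (aromatic): 1 H each → 6
  4 × C (aromatic): no H
  2 × C: 2 H each → 4
  1 × I: no H
  1 × O: 1 H
  1 × O (aromatic): no H
  Total hydrogens = 11.
Molecular formula: C12H11IO2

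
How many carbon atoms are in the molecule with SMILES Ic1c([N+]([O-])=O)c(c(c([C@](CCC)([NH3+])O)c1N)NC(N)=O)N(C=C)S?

The symbol for carbon appears 13 times in the SMILES. Lowercase c denotes aromatic carbon and counts toward C.

13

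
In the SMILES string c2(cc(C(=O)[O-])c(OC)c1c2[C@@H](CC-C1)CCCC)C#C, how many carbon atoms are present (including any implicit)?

18

The symbol for carbon appears 18 times in the SMILES. Lowercase c denotes aromatic carbon and counts toward C.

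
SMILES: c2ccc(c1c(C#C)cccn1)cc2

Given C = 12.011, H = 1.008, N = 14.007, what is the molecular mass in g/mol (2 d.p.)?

179.22

Molecular formula: C13H9N.
M = 13×12.011 + 9×1.008 + 1×14.007 = 179.22 g/mol.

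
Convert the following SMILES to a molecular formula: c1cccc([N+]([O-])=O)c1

Heavy atoms from the SMILES: 6 C, 1 N, 2 O.
Implicit hydrogens by atom environment:
  5 × C (aromatic): 1 H each → 5
  1 × C (aromatic): no H
  1 × N (charge +1): no H
  1 × O: no H
  1 × O (charge -1): no H
  Total hydrogens = 5.
Molecular formula: C6H5NO2

C6H5NO2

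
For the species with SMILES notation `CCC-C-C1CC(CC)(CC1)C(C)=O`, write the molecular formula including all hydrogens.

Heavy atoms from the SMILES: 13 C, 1 O.
Implicit hydrogens by atom environment:
  7 × C: 2 H each → 14
  3 × C: 3 H each → 9
  2 × C: no H
  1 × C: 1 H
  1 × O: no H
  Total hydrogens = 24.
Molecular formula: C13H24O

C13H24O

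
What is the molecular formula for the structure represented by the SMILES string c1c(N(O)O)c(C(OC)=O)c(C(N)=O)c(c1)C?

C10H12N2O5

Heavy atoms from the SMILES: 10 C, 2 N, 5 O.
Implicit hydrogens by atom environment:
  4 × C (aromatic): no H
  3 × O: no H
  2 × C: 3 H each → 6
  2 × C (aromatic): 1 H each → 2
  2 × C: no H
  2 × O: 1 H each → 2
  1 × N: 2 H
  1 × N: no H
  Total hydrogens = 12.
Molecular formula: C10H12N2O5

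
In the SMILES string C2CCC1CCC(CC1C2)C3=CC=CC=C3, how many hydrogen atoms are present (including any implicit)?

Hydrogens are implicit in SMILES; fill each atom to its normal valence:
  7 × C: 2 H each → 14
  5 × C (aromatic): 1 H each → 5
  3 × C: 1 H each → 3
  1 × C (aromatic): no H
  Total hydrogens = 22.

22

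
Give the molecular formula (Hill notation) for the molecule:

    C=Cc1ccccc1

Heavy atoms from the SMILES: 8 C.
Implicit hydrogens by atom environment:
  5 × C (aromatic): 1 H each → 5
  1 × C: 2 H
  1 × C: 1 H
  1 × C (aromatic): no H
  Total hydrogens = 8.
Molecular formula: C8H8

C8H8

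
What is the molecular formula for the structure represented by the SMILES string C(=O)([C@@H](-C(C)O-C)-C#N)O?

Heavy atoms from the SMILES: 6 C, 1 N, 3 O.
Implicit hydrogens by atom environment:
  2 × C: 3 H each → 6
  2 × C: 1 H each → 2
  2 × C: no H
  2 × O: no H
  1 × N: no H
  1 × O: 1 H
  Total hydrogens = 9.
Molecular formula: C6H9NO3

C6H9NO3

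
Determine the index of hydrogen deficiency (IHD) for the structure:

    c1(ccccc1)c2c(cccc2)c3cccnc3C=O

Molecular formula from the SMILES: C18H13NO.
DoU = (2C + 2 + N − H − X)/2 = (2·18 + 2 + 1 − 13 − 0)/2 = 26/2 = 13.
(Structurally: 3 ring(s) + 10 π bond(s) = 13.)

13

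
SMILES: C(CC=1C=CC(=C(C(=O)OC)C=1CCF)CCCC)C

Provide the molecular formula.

Heavy atoms from the SMILES: 17 C, 1 F, 2 O.
Implicit hydrogens by atom environment:
  7 × C: 2 H each → 14
  4 × C (aromatic): no H
  3 × C: 3 H each → 9
  2 × C (aromatic): 1 H each → 2
  2 × O: no H
  1 × C: no H
  1 × F: no H
  Total hydrogens = 25.
Molecular formula: C17H25FO2

C17H25FO2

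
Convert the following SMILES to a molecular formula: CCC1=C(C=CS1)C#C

C8H8S

Heavy atoms from the SMILES: 8 C, 1 S.
Implicit hydrogens by atom environment:
  2 × C (aromatic): 1 H each → 2
  2 × C (aromatic): no H
  1 × C: 3 H
  1 × C: 2 H
  1 × C: 1 H
  1 × C: no H
  1 × S (aromatic): no H
  Total hydrogens = 8.
Molecular formula: C8H8S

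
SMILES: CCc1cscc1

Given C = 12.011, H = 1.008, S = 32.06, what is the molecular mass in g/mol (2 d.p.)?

Molecular formula: C6H8S.
M = 6×12.011 + 8×1.008 + 1×32.06 = 112.19 g/mol.

112.19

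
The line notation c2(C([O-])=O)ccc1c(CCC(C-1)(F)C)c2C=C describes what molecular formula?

Heavy atoms from the SMILES: 14 C, 1 F, 2 O.
Implicit hydrogens by atom environment:
  4 × C: 2 H each → 8
  4 × C (aromatic): no H
  2 × C (aromatic): 1 H each → 2
  2 × C: no H
  1 × C: 3 H
  1 × C: 1 H
  1 × F: no H
  1 × O: no H
  1 × O (charge -1): no H
  Total hydrogens = 14.
Net charge -1.
Molecular formula: C14H14FO2-

C14H14FO2-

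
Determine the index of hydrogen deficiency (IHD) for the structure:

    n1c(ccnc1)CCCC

Molecular formula from the SMILES: C8H12N2.
DoU = (2C + 2 + N − H − X)/2 = (2·8 + 2 + 2 − 12 − 0)/2 = 8/2 = 4.
(Structurally: 1 ring(s) + 3 π bond(s) = 4.)

4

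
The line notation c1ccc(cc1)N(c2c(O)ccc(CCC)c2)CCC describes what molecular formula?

C18H23NO

Heavy atoms from the SMILES: 18 C, 1 N, 1 O.
Implicit hydrogens by atom environment:
  8 × C (aromatic): 1 H each → 8
  4 × C: 2 H each → 8
  4 × C (aromatic): no H
  2 × C: 3 H each → 6
  1 × N: no H
  1 × O: 1 H
  Total hydrogens = 23.
Molecular formula: C18H23NO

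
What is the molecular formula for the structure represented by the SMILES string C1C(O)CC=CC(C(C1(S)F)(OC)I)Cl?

Heavy atoms from the SMILES: 9 C, 1 Cl, 1 F, 1 I, 2 O, 1 S.
Implicit hydrogens by atom environment:
  4 × C: 1 H each → 4
  2 × C: 2 H each → 4
  2 × C: no H
  1 × C: 3 H
  1 × Cl: no H
  1 × F: no H
  1 × I: no H
  1 × O: 1 H
  1 × O: no H
  1 × S: 1 H
  Total hydrogens = 13.
Molecular formula: C9H13ClFIO2S

C9H13ClFIO2S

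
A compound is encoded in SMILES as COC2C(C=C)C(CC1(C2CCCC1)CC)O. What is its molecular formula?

Heavy atoms from the SMILES: 15 C, 2 O.
Implicit hydrogens by atom environment:
  7 × C: 2 H each → 14
  5 × C: 1 H each → 5
  2 × C: 3 H each → 6
  1 × C: no H
  1 × O: 1 H
  1 × O: no H
  Total hydrogens = 26.
Molecular formula: C15H26O2

C15H26O2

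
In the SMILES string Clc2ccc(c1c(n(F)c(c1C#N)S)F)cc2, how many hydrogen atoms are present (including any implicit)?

Hydrogens are implicit in SMILES; fill each atom to its normal valence:
  6 × C (aromatic): no H
  4 × C (aromatic): 1 H each → 4
  2 × F: no H
  1 × C: no H
  1 × Cl: no H
  1 × N (aromatic): no H
  1 × N: no H
  1 × S: 1 H
  Total hydrogens = 5.

5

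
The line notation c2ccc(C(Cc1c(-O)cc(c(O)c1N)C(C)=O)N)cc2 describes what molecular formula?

Heavy atoms from the SMILES: 16 C, 2 N, 3 O.
Implicit hydrogens by atom environment:
  6 × C (aromatic): 1 H each → 6
  6 × C (aromatic): no H
  2 × N: 2 H each → 4
  2 × O: 1 H each → 2
  1 × C: 3 H
  1 × C: 2 H
  1 × C: 1 H
  1 × C: no H
  1 × O: no H
  Total hydrogens = 18.
Molecular formula: C16H18N2O3

C16H18N2O3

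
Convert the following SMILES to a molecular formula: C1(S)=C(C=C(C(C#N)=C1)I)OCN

Heavy atoms from the SMILES: 8 C, 1 I, 2 N, 1 O, 1 S.
Implicit hydrogens by atom environment:
  4 × C (aromatic): no H
  2 × C (aromatic): 1 H each → 2
  1 × C: 2 H
  1 × C: no H
  1 × I: no H
  1 × N: 2 H
  1 × N: no H
  1 × O: no H
  1 × S: 1 H
  Total hydrogens = 7.
Molecular formula: C8H7IN2OS

C8H7IN2OS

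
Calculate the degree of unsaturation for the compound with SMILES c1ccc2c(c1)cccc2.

7

Molecular formula from the SMILES: C10H8.
DoU = (2C + 2 + N − H − X)/2 = (2·10 + 2 + 0 − 8 − 0)/2 = 14/2 = 7.
(Structurally: 2 ring(s) + 5 π bond(s) = 7.)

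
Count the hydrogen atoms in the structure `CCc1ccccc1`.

Hydrogens are implicit in SMILES; fill each atom to its normal valence:
  5 × C (aromatic): 1 H each → 5
  1 × C: 3 H
  1 × C: 2 H
  1 × C (aromatic): no H
  Total hydrogens = 10.

10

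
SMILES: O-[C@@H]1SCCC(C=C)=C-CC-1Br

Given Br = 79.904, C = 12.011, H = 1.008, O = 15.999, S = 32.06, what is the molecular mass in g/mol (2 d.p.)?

249.17

Molecular formula: C9H13BrOS.
M = 1×79.904 + 9×12.011 + 13×1.008 + 1×15.999 + 1×32.06 = 249.17 g/mol.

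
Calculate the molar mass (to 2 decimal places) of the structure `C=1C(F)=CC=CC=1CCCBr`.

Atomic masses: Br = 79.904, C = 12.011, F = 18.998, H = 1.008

217.08

Molecular formula: C9H10BrF.
M = 1×79.904 + 9×12.011 + 1×18.998 + 10×1.008 = 217.08 g/mol.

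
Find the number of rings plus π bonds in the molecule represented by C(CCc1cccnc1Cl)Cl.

4

Molecular formula from the SMILES: C8H9Cl2N.
DoU = (2C + 2 + N − H − X)/2 = (2·8 + 2 + 1 − 9 − 2)/2 = 8/2 = 4.
(Structurally: 1 ring(s) + 3 π bond(s) = 4.)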